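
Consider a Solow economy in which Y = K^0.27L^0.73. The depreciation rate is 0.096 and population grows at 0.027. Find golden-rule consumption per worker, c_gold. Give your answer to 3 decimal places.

c_gold ≈ 0.976

Break-even investment rate: n + δ = 0.027 + 0.096 = 0.123.
Maximizing c = f(k) − (n+δ)·k gives f'(k) = n+δ, i.e. 0.27·k^(0.27−1) = 0.123, so k_gold = (0.27/0.123)^(1/0.73) ≈ 2.9360.
y_gold = 2.9360^0.27 ≈ 1.3375.
c_gold = y_gold − (n+δ)·k_gold = 1.3375 − 0.123·2.9360 ≈ 0.9764.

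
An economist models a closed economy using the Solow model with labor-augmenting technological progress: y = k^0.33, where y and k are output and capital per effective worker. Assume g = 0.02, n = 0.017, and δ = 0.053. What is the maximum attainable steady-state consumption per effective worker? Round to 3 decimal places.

n + g + δ = 0.017 + 0.02 + 0.053 = 0.09.
Setting f'(k) = n+g+δ gives 0.33·k^(0.33−1) = 0.09, hence k_gold = (0.33/0.09)^(1/0.67) ≈ 6.9534.
y_gold = 6.9534^0.33 ≈ 1.8964.
c_gold = y_gold − (n+g+δ)·k_gold = 1.8964 − 0.09·6.9534 ≈ 1.2706.

c_gold ≈ 1.271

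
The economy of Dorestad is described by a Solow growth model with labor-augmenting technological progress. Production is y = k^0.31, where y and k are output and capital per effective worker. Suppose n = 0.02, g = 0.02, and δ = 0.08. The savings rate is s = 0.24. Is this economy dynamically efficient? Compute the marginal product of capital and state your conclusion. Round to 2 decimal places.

Capital per effective worker breaks even when investment replaces (n + g + δ)·k; here n + g + δ = 0.12.
Steady-state k*: s·k^0.31 = 0.12·k gives k* = (0.24/0.12)^(1/0.69) ≈ 2.7307.
MPK = 0.31·2.7307^(-0.69) ≈ 0.1550.
MPK > n+g+δ = 0.12, so the economy is dynamically efficient (under-saving).

dynamically efficient; MPK ≈ 0.15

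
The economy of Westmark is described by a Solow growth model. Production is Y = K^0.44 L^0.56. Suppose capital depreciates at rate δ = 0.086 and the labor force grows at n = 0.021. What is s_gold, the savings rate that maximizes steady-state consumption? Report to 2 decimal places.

The effective depreciation rate is n + δ = 0.021 + 0.086 = 0.107.
At the golden rule MPK = n+δ, and in any Cobb-Douglas steady state s = (n+δ)·k/y = MPK·k/y = capital's share 0.44.

s_gold = 0.44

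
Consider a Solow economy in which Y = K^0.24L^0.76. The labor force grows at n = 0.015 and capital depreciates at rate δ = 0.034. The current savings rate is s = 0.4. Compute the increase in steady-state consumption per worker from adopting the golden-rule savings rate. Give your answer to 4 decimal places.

Δc ≈ 0.0908

Break-even investment rate: n + δ = 0.015 + 0.034 = 0.049.
Current steady state (s = 0.4): k* = (0.4/0.049)^(1/0.76) ≈ 15.8424, y* = 15.8424^0.24 ≈ 1.9407, c* = (1−0.4)·1.9407 ≈ 1.1644.
At the golden rule the marginal product of capital equals n+δ: 0.24·k^(0.24−1) = 0.049. Solving, k_gold = (0.24/0.049)^(1/0.76) ≈ 8.0894.
y_gold = 8.0894^0.24 ≈ 1.6516, c_gold = y_gold − 0.049·k_gold ≈ 1.2552.
Gain: Δc = 1.2552 − 1.1644 ≈ 0.0908.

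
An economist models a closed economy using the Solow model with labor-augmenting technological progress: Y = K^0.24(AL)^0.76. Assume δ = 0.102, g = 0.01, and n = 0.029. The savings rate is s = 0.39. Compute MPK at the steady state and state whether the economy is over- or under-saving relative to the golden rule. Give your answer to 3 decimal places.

over-saving; MPK ≈ 0.087

n + g + δ = 0.029 + 0.01 + 0.102 = 0.141.
Steady-state k*: s·k^0.24 = 0.141·k gives k* = (0.39/0.141)^(1/0.76) ≈ 3.8140.
MPK = 0.24·3.8140^(-0.76) ≈ 0.0868.
MPK < n+g+δ = 0.141, so the economy is dynamically inefficient (over-saving).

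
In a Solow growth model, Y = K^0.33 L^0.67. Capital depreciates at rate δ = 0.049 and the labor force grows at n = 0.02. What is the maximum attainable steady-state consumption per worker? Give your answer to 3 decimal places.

Capital per worker breaks even when investment replaces (n + δ)·k; here n + δ = 0.069.
Setting f'(k) = n+δ gives 0.33·k^(0.33−1) = 0.069, hence k_gold = (0.33/0.069)^(1/0.67) ≈ 10.3377.
y_gold = 10.3377^0.33 ≈ 2.1615.
c_gold = y_gold − (n+δ)·k_gold = 2.1615 − 0.069·10.3377 ≈ 1.4482.

c_gold ≈ 1.448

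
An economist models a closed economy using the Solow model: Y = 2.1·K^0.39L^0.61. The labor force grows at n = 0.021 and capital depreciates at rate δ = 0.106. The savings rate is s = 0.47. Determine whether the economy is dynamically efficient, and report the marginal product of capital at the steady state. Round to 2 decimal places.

The effective depreciation rate is n + δ = 0.021 + 0.106 = 0.127.
Steady-state k*: s·A·k^0.39 = 0.127·k gives k* = (0.47·2.1/0.127)^(1/0.61) ≈ 28.8309.
MPK = 0.39·2.1·28.8309^(-0.61) ≈ 0.1054.
MPK < n+δ = 0.127, so the economy is dynamically inefficient (over-saving).

dynamically inefficient; MPK ≈ 0.11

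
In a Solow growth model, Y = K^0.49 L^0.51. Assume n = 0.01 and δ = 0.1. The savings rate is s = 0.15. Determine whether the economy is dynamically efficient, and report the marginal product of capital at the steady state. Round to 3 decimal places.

Capital per worker breaks even when investment replaces (n + δ)·k; here n + δ = 0.11.
Steady-state k*: s·k^0.49 = 0.11·k gives k* = (0.15/0.11)^(1/0.51) ≈ 1.8370.
MPK = 0.49·1.8370^(-0.51) ≈ 0.3593.
MPK > n+δ = 0.11, so the economy is dynamically efficient (under-saving).

dynamically efficient; MPK ≈ 0.359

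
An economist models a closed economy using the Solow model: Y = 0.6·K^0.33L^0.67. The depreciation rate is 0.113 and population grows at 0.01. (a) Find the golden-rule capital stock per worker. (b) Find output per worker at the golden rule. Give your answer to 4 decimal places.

Capital per worker breaks even when investment replaces (n + δ)·k; here n + δ = 0.123.
Golden rule sets MPK = n+δ: 0.33·0.6·k^(0.33−1) = 0.123, so k_gold = (0.33·0.6/0.123)^(1/0.67) ≈ 2.0352.
y_gold = 0.6·2.0352^0.33 ≈ 0.7586.

(a) k_gold ≈ 2.0352; (b) y_gold ≈ 0.7586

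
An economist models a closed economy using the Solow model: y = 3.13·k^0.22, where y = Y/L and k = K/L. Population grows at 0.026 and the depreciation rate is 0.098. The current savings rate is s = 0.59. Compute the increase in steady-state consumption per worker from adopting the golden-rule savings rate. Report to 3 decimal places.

Capital per worker breaks even when investment replaces (n + δ)·k; here n + δ = 0.124.
Current steady state (s = 0.59): k* = (0.59·3.13/0.124)^(1/0.78) ≈ 31.9017, y* = 3.13·31.9017^0.22 ≈ 6.7048, c* = (1−0.59)·6.7048 ≈ 2.7490.
At the golden rule the marginal product of capital equals n+δ: 0.22·3.13·k^(0.22−1) = 0.124. Solving, k_gold = (0.22·3.13/0.124)^(1/0.78) ≈ 9.0063.
y_gold = 3.13·9.0063^0.22 ≈ 5.0763, c_gold = y_gold − 0.124·k_gold ≈ 3.9595.
Gain: Δc = 3.9595 − 2.7490 ≈ 1.2105.

Δc ≈ 1.211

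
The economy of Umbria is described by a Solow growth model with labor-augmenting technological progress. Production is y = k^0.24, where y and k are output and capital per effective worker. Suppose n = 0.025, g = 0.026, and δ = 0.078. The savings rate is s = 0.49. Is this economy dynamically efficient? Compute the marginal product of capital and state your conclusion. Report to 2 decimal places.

dynamically inefficient; MPK ≈ 0.06

Capital per effective worker breaks even when investment replaces (n + g + δ)·k; here n + g + δ = 0.129.
Steady-state k*: s·k^0.24 = 0.129·k gives k* = (0.49/0.129)^(1/0.76) ≈ 5.7895.
MPK = 0.24·5.7895^(-0.76) ≈ 0.0632.
MPK < n+g+δ = 0.129, so the economy is dynamically inefficient (over-saving).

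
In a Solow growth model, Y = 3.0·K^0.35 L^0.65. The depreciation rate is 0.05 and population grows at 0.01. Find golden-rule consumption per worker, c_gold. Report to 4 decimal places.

n + δ = 0.01 + 0.05 = 0.06.
At the golden rule the marginal product of capital equals n+δ: 0.35·3.0·k^(0.35−1) = 0.06. Solving, k_gold = (0.35·3.0/0.06)^(1/0.65) ≈ 81.7271.
y_gold = 3.0·81.7271^0.35 ≈ 14.0104.
c_gold = y_gold − (n+δ)·k_gold = 14.0104 − 0.06·81.7271 ≈ 9.1067.

c_gold ≈ 9.1067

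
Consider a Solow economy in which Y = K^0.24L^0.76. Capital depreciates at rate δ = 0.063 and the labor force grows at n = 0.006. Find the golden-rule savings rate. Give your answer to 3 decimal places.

Break-even investment rate: n + δ = 0.006 + 0.063 = 0.069.
At the golden rule MPK = n+δ, and in any Cobb-Douglas steady state s = (n+δ)·k/y = MPK·k/y = capital's share 0.24.

s_gold = 0.240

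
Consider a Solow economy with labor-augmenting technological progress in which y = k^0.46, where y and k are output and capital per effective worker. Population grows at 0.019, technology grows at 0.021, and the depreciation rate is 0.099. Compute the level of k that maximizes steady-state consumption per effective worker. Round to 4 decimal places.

The effective depreciation rate is n + g + δ = 0.019 + 0.021 + 0.099 = 0.139.
Maximizing c = f(k) − (n+g+δ)·k gives f'(k) = n+g+δ, i.e. 0.46·k^(0.46−1) = 0.139, so k_gold = (0.46/0.139)^(1/0.54) ≈ 9.1725.

k_gold ≈ 9.1725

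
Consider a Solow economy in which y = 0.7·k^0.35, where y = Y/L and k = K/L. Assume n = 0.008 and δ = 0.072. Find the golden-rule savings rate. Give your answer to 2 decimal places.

s_gold = 0.35

n + δ = 0.008 + 0.072 = 0.08.
At the golden rule MPK = n+δ, and in any Cobb-Douglas steady state s = (n+δ)·k/y = MPK·k/y = capital's share 0.35.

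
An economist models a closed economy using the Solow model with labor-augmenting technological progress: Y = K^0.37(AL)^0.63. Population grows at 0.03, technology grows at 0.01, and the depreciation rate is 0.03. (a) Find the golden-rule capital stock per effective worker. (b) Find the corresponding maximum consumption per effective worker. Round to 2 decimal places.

Break-even investment rate: n + g + δ = 0.03 + 0.01 + 0.03 = 0.07.
At the golden rule the marginal product of capital equals n+g+δ: 0.37·k^(0.37−1) = 0.07. Solving, k_gold = (0.37/0.07)^(1/0.63) ≈ 14.0535.
y_gold = 14.0535^0.37 ≈ 2.6588; c_gold = y_gold − 0.07·k_gold ≈ 1.6750.

(a) k_gold ≈ 14.05; (b) c_gold ≈ 1.68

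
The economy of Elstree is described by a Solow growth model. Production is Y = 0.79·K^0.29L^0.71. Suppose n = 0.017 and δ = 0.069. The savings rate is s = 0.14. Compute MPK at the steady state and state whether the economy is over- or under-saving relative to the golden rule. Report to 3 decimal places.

under-saving; MPK ≈ 0.178

Capital per worker breaks even when investment replaces (n + δ)·k; here n + δ = 0.086.
Steady-state k*: s·A·k^0.29 = 0.086·k gives k* = (0.14·0.79/0.086)^(1/0.71) ≈ 1.4252.
MPK = 0.29·0.79·1.4252^(-0.71) ≈ 0.1781.
MPK > n+δ = 0.086, so the economy is dynamically efficient (under-saving).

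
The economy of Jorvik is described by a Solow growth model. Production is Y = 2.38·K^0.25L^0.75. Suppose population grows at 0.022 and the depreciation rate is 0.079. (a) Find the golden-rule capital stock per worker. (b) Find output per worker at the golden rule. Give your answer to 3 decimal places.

(a) k_gold ≈ 10.640; (b) y_gold ≈ 4.298

Capital per worker breaks even when investment replaces (n + δ)·k; here n + δ = 0.101.
Setting f'(k) = n+δ gives 0.25·2.38·k^(0.25−1) = 0.101, hence k_gold = (0.25·2.38/0.101)^(1/0.75) ≈ 10.6397.
y_gold = 2.38·10.6397^0.25 ≈ 4.2984.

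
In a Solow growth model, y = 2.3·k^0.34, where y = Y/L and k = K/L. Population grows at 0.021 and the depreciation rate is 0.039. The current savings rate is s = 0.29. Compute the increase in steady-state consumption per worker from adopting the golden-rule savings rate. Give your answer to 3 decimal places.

Δc ≈ 0.051

Capital per worker breaks even when investment replaces (n + δ)·k; here n + δ = 0.06.
Current steady state (s = 0.29): k* = (0.29·2.3/0.06)^(1/0.66) ≈ 38.4424, y* = 2.3·38.4424^0.34 ≈ 7.9536, c* = (1−0.29)·7.9536 ≈ 5.6470.
At the golden rule the marginal product of capital equals n+δ: 0.34·2.3·k^(0.34−1) = 0.06. Solving, k_gold = (0.34·2.3/0.06)^(1/0.66) ≈ 48.9191.
y_gold = 2.3·48.9191^0.34 ≈ 8.6328, c_gold = y_gold − 0.06·k_gold ≈ 5.6976.
Gain: Δc = 5.6976 − 5.6470 ≈ 0.0506.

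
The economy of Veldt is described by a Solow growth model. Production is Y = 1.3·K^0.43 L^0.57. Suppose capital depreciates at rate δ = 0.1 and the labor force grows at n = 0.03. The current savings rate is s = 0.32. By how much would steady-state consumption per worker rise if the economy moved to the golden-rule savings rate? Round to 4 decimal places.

n + δ = 0.03 + 0.1 = 0.13.
Current steady state (s = 0.32): k* = (0.32·1.3/0.13)^(1/0.57) ≈ 7.6953, y* = 1.3·7.6953^0.43 ≈ 3.1262, c* = (1−0.32)·3.1262 ≈ 2.1258.
Setting f'(k) = n+δ gives 0.43·1.3·k^(0.43−1) = 0.13, hence k_gold = (0.43·1.3/0.13)^(1/0.57) ≈ 12.9225.
y_gold = 1.3·12.9225^0.43 ≈ 3.9068, c_gold = y_gold − 0.13·k_gold ≈ 2.2269.
Gain: Δc = 2.2269 − 2.1258 ≈ 0.1010.

Δc ≈ 0.1010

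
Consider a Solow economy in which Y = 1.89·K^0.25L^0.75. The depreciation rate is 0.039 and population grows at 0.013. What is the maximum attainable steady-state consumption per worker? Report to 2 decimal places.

n + δ = 0.013 + 0.039 = 0.052.
Setting f'(k) = n+δ gives 0.25·1.89·k^(0.25−1) = 0.052, hence k_gold = (0.25·1.89/0.052)^(1/0.75) ≈ 18.9611.
y_gold = 1.89·18.9611^0.25 ≈ 3.9439.
c_gold = y_gold − (n+δ)·k_gold = 3.9439 − 0.052·18.9611 ≈ 2.9579.

c_gold ≈ 2.96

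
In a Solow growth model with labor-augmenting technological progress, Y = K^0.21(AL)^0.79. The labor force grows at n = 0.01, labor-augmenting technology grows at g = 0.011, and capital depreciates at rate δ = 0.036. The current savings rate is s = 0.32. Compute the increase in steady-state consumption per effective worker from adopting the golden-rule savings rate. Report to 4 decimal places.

Break-even investment rate: n + g + δ = 0.01 + 0.011 + 0.036 = 0.057.
Current steady state (s = 0.32): k* = (0.32/0.057)^(1/0.79) ≈ 8.8807, y* = 8.8807^0.21 ≈ 1.5819, c* = (1−0.32)·1.5819 ≈ 1.0757.
Setting f'(k) = n+g+δ gives 0.21·k^(0.21−1) = 0.057, hence k_gold = (0.21/0.057)^(1/0.79) ≈ 5.2106.
y_gold = 5.2106^0.21 ≈ 1.4143, c_gold = y_gold − 0.057·k_gold ≈ 1.1173.
Gain: Δc = 1.1173 − 1.0757 ≈ 0.0416.

Δc ≈ 0.0416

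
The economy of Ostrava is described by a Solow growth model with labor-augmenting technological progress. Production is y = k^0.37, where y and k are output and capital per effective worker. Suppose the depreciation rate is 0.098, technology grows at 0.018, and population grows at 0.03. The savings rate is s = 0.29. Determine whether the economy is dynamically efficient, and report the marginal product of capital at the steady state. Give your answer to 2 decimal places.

The effective depreciation rate is n + g + δ = 0.03 + 0.018 + 0.098 = 0.146.
Steady-state k*: s·k^0.37 = 0.146·k gives k* = (0.29/0.146)^(1/0.63) ≈ 2.9723.
MPK = 0.37·2.9723^(-0.63) ≈ 0.1863.
MPK > n+g+δ = 0.146, so the economy is dynamically efficient (under-saving).

dynamically efficient; MPK ≈ 0.19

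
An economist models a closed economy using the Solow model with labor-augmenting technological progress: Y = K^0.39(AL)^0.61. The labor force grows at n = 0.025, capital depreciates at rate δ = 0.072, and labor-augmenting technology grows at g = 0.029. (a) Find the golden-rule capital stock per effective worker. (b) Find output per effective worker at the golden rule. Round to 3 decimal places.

Capital per effective worker breaks even when investment replaces (n + g + δ)·k; here n + g + δ = 0.126.
Setting f'(k) = n+g+δ gives 0.39·k^(0.39−1) = 0.126, hence k_gold = (0.39/0.126)^(1/0.61) ≈ 6.3741.
y_gold = 6.3741^0.39 ≈ 2.0593.

(a) k_gold ≈ 6.374; (b) y_gold ≈ 2.059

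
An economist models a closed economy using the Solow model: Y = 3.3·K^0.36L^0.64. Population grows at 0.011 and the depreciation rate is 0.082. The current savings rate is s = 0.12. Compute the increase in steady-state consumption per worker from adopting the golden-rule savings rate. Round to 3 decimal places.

n + δ = 0.011 + 0.082 = 0.093.
Current steady state (s = 0.12): k* = (0.12·3.3/0.093)^(1/0.64) ≈ 9.6193, y* = 3.3·9.6193^0.36 ≈ 7.4550, c* = (1−0.12)·7.4550 ≈ 6.5604.
Maximizing c = f(k) − (n+δ)·k gives f'(k) = n+δ, i.e. 0.36·3.3·k^(0.36−1) = 0.093, so k_gold = (0.36·3.3/0.093)^(1/0.64) ≈ 53.5360.
y_gold = 3.3·53.5360^0.36 ≈ 13.8301, c_gold = y_gold − 0.093·k_gold ≈ 8.8513.
Gain: Δc = 8.8513 − 6.5604 ≈ 2.2909.

Δc ≈ 2.291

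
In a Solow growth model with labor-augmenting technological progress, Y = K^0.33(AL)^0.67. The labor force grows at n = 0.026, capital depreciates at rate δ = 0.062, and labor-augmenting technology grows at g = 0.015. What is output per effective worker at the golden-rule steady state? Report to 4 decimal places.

y_gold ≈ 1.7745

n + g + δ = 0.026 + 0.015 + 0.062 = 0.103.
Setting f'(k) = n+g+δ gives 0.33·k^(0.33−1) = 0.103, hence k_gold = (0.33/0.103)^(1/0.67) ≈ 5.6851.
Output: y_gold = k_gold^0.33 = 5.6851^0.33 ≈ 1.7745.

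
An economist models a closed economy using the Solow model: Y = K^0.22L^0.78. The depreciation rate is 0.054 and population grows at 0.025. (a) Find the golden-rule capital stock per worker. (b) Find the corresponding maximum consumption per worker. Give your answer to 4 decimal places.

Break-even investment rate: n + δ = 0.025 + 0.054 = 0.079.
Golden rule sets MPK = n+δ: 0.22·k^(0.22−1) = 0.079, so k_gold = (0.22/0.079)^(1/0.78) ≈ 3.7175.
y_gold = 3.7175^0.22 ≈ 1.3349; c_gold = y_gold − 0.079·k_gold ≈ 1.0412.

(a) k_gold ≈ 3.7175; (b) c_gold ≈ 1.0412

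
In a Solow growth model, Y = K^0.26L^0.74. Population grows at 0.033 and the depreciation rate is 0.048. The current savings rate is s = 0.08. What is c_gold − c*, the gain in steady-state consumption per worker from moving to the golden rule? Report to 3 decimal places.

Δc ≈ 0.199

Break-even investment rate: n + δ = 0.033 + 0.048 = 0.081.
Current steady state (s = 0.08): k* = (0.08/0.081)^(1/0.74) ≈ 0.9834, y* = 0.9834^0.26 ≈ 0.9956, c* = (1−0.08)·0.9956 ≈ 0.9160.
At the golden rule the marginal product of capital equals n+δ: 0.26·k^(0.26−1) = 0.081. Solving, k_gold = (0.26/0.081)^(1/0.74) ≈ 4.8355.
y_gold = 4.8355^0.26 ≈ 1.5065, c_gold = y_gold − 0.081·k_gold ≈ 1.1148.
Gain: Δc = 1.1148 − 0.9160 ≈ 0.1988.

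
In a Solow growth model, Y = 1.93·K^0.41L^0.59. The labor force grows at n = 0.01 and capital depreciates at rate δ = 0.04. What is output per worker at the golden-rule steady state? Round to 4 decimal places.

Break-even investment rate: n + δ = 0.01 + 0.04 = 0.05.
Maximizing c = f(k) − (n+δ)·k gives f'(k) = n+δ, i.e. 0.41·1.93·k^(0.41−1) = 0.05, so k_gold = (0.41·1.93/0.05)^(1/0.59) ≈ 107.8531.
Output: y_gold = 1.93·k_gold^0.41 = 1.93·107.8531^0.41 ≈ 13.1528.

y_gold ≈ 13.1528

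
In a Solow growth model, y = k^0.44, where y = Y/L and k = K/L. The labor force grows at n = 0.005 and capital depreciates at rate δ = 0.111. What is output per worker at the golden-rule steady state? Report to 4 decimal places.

y_gold ≈ 2.8505

n + δ = 0.005 + 0.111 = 0.116.
Setting f'(k) = n+δ gives 0.44·k^(0.44−1) = 0.116, hence k_gold = (0.44/0.116)^(1/0.56) ≈ 10.8123.
Output: y_gold = k_gold^0.44 = 10.8123^0.44 ≈ 2.8505.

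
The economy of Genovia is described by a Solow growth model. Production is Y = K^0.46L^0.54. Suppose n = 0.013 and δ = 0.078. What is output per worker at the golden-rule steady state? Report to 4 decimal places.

y_gold ≈ 3.9761

Capital per worker breaks even when investment replaces (n + δ)·k; here n + δ = 0.091.
Golden rule sets MPK = n+δ: 0.46·k^(0.46−1) = 0.091, so k_gold = (0.46/0.091)^(1/0.54) ≈ 20.0992.
Output: y_gold = k_gold^0.46 = 20.0992^0.46 ≈ 3.9761.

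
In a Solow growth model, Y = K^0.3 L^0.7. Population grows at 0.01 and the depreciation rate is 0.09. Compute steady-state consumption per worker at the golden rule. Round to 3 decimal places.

n + δ = 0.01 + 0.09 = 0.1.
At the golden rule the marginal product of capital equals n+δ: 0.3·k^(0.3−1) = 0.1. Solving, k_gold = (0.3/0.1)^(1/0.7) ≈ 4.8040.
y_gold = 4.8040^0.3 ≈ 1.6013.
c_gold = y_gold − (n+δ)·k_gold = 1.6013 − 0.1·4.8040 ≈ 1.1209.

c_gold ≈ 1.121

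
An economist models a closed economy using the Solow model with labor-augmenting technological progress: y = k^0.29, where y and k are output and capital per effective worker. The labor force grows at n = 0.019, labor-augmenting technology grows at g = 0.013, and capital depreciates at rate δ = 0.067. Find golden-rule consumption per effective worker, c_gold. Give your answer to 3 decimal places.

Break-even investment rate: n + g + δ = 0.019 + 0.013 + 0.067 = 0.099.
At the golden rule the marginal product of capital equals n+g+δ: 0.29·k^(0.29−1) = 0.099. Solving, k_gold = (0.29/0.099)^(1/0.71) ≈ 4.5437.
y_gold = 4.5437^0.29 ≈ 1.5511.
c_gold = y_gold − (n+g+δ)·k_gold = 1.5511 − 0.099·4.5437 ≈ 1.1013.

c_gold ≈ 1.101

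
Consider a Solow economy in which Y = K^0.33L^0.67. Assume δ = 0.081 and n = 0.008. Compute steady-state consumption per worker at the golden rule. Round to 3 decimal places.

Capital per worker breaks even when investment replaces (n + δ)·k; here n + δ = 0.089.
At the golden rule the marginal product of capital equals n+δ: 0.33·k^(0.33−1) = 0.089. Solving, k_gold = (0.33/0.089)^(1/0.67) ≈ 7.0703.
y_gold = 7.0703^0.33 ≈ 1.9068.
c_gold = y_gold − (n+δ)·k_gold = 1.9068 − 0.089·7.0703 ≈ 1.2776.

c_gold ≈ 1.278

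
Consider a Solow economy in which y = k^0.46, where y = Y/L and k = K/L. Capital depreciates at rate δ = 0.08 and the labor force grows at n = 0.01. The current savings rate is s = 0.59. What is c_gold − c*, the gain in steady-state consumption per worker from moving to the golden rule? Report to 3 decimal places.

Capital per worker breaks even when investment replaces (n + δ)·k; here n + δ = 0.09.
Current steady state (s = 0.59): k* = (0.59/0.09)^(1/0.54) ≈ 32.5267, y* = 32.5267^0.46 ≈ 4.9617, c* = (1−0.59)·4.9617 ≈ 2.0343.
Golden rule sets MPK = n+δ: 0.46·k^(0.46−1) = 0.09, so k_gold = (0.46/0.09)^(1/0.54) ≈ 20.5147.
y_gold = 20.5147^0.46 ≈ 4.0137, c_gold = y_gold − 0.09·k_gold ≈ 2.1674.
Gain: Δc = 2.1674 − 2.0343 ≈ 0.1331.

Δc ≈ 0.133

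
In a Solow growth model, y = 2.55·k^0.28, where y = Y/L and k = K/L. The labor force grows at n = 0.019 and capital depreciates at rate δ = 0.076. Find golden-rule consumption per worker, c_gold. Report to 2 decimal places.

c_gold ≈ 4.02

The effective depreciation rate is n + δ = 0.019 + 0.076 = 0.095.
Maximizing c = f(k) − (n+δ)·k gives f'(k) = n+δ, i.e. 0.28·2.55·k^(0.28−1) = 0.095, so k_gold = (0.28·2.55/0.095)^(1/0.72) ≈ 16.4676.
y_gold = 2.55·16.4676^0.28 ≈ 5.5872.
c_gold = y_gold − (n+δ)·k_gold = 5.5872 − 0.095·16.4676 ≈ 4.0228.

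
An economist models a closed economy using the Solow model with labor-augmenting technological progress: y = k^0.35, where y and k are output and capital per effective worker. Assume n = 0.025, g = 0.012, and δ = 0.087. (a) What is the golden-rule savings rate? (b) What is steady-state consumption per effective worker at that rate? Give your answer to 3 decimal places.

(a) s_gold = 0.350; (b) c_gold ≈ 1.136

n + g + δ = 0.025 + 0.012 + 0.087 = 0.124.
For Cobb-Douglas, s_gold equals capital's share: s_gold = 0.35.
At the golden rule the marginal product of capital equals n+g+δ: 0.35·k^(0.35−1) = 0.124. Solving, k_gold = (0.35/0.124)^(1/0.65) ≈ 4.9352.
y_gold = 4.9352^0.35 ≈ 1.7485; c_gold = (1−0.35)·y_gold ≈ 1.1365.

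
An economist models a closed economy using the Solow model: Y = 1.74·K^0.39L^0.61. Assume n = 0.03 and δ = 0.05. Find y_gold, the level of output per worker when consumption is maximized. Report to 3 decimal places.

n + δ = 0.03 + 0.05 = 0.08.
Golden rule sets MPK = n+δ: 0.39·1.74·k^(0.39−1) = 0.08, so k_gold = (0.39·1.74/0.08)^(1/0.61) ≈ 33.2790.
Output: y_gold = 1.74·k_gold^0.39 = 1.74·33.2790^0.39 ≈ 6.8265.

y_gold ≈ 6.826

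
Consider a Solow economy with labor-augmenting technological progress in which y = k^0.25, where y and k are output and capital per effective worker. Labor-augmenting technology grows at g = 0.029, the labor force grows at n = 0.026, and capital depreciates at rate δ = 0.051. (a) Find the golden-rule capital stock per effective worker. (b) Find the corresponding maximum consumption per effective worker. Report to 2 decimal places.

(a) k_gold ≈ 3.14; (b) c_gold ≈ 1.00

Break-even investment rate: n + g + δ = 0.026 + 0.029 + 0.051 = 0.106.
Setting f'(k) = n+g+δ gives 0.25·k^(0.25−1) = 0.106, hence k_gold = (0.25/0.106)^(1/0.75) ≈ 3.1394.
y_gold = 3.1394^0.25 ≈ 1.3311; c_gold = y_gold − 0.106·k_gold ≈ 0.9983.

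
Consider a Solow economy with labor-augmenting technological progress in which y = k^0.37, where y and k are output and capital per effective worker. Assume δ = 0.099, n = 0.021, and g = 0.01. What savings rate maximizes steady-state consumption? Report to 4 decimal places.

s_gold = 0.3700

Capital per effective worker breaks even when investment replaces (n + g + δ)·k; here n + g + δ = 0.13.
At the golden rule MPK = n+g+δ, and in any Cobb-Douglas steady state s = (n+g+δ)·k/y = MPK·k/y = capital's share 0.37.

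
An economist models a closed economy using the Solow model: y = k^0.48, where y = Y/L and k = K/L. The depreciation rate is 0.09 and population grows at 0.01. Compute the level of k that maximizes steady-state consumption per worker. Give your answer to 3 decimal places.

k_gold ≈ 20.421

Capital per worker breaks even when investment replaces (n + δ)·k; here n + δ = 0.1.
Setting f'(k) = n+δ gives 0.48·k^(0.48−1) = 0.1, hence k_gold = (0.48/0.1)^(1/0.52) ≈ 20.4211.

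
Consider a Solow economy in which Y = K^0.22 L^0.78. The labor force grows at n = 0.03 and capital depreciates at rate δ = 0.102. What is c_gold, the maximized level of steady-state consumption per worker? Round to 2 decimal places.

Break-even investment rate: n + δ = 0.03 + 0.102 = 0.132.
Golden rule sets MPK = n+δ: 0.22·k^(0.22−1) = 0.132, so k_gold = (0.22/0.132)^(1/0.78) ≈ 1.9250.
y_gold = 1.9250^0.22 ≈ 1.1550.
c_gold = y_gold − (n+δ)·k_gold = 1.1550 − 0.132·1.9250 ≈ 0.9009.

c_gold ≈ 0.90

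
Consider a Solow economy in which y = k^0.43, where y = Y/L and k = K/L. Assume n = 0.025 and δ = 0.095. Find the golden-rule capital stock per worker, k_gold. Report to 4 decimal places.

The effective depreciation rate is n + δ = 0.025 + 0.095 = 0.12.
Maximizing c = f(k) − (n+δ)·k gives f'(k) = n+δ, i.e. 0.43·k^(0.43−1) = 0.12, so k_gold = (0.43/0.12)^(1/0.57) ≈ 9.3850.

k_gold ≈ 9.3850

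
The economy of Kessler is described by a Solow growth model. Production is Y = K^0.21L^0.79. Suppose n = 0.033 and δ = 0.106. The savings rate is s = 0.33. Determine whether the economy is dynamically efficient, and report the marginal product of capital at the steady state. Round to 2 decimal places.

dynamically inefficient; MPK ≈ 0.09

n + δ = 0.033 + 0.106 = 0.139.
Steady-state k*: s·k^0.21 = 0.139·k gives k* = (0.33/0.139)^(1/0.79) ≈ 2.9876.
MPK = 0.21·2.9876^(-0.79) ≈ 0.0885.
MPK < n+δ = 0.139, so the economy is dynamically inefficient (over-saving).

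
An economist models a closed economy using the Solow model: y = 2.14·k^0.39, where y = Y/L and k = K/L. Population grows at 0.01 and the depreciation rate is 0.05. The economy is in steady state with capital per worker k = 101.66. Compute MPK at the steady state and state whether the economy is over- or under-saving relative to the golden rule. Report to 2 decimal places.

over-saving; MPK ≈ 0.05

n + δ = 0.01 + 0.05 = 0.06.
MPK = 0.39·2.14·k^(0.39−1) = 0.39·2.14·101.66^(-0.61) ≈ 0.0498.
MPK < 0.06, so the economy is dynamically inefficient (over-saving).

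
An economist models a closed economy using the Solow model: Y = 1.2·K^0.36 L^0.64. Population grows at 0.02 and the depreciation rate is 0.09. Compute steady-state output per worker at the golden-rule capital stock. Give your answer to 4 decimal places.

n + δ = 0.02 + 0.09 = 0.11.
Setting f'(k) = n+δ gives 0.36·1.2·k^(0.36−1) = 0.11, hence k_gold = (0.36·1.2/0.11)^(1/0.64) ≈ 8.4775.
Output: y_gold = 1.2·k_gold^0.36 = 1.2·8.4775^0.36 ≈ 2.5903.

y_gold ≈ 2.5903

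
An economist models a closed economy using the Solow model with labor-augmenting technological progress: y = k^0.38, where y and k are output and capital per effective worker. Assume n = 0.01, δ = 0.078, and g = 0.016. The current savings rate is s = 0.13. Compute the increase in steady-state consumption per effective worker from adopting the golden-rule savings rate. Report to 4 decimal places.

Δc ≈ 0.3743

Capital per effective worker breaks even when investment replaces (n + g + δ)·k; here n + g + δ = 0.104.
Current steady state (s = 0.13): k* = (0.13/0.104)^(1/0.62) ≈ 1.4332, y* = 1.4332^0.38 ≈ 1.1466, c* = (1−0.13)·1.1466 ≈ 0.9975.
Golden rule sets MPK = n+g+δ: 0.38·k^(0.38−1) = 0.104, so k_gold = (0.38/0.104)^(1/0.62) ≈ 8.0847.
y_gold = 8.0847^0.38 ≈ 2.2126, c_gold = y_gold − 0.104·k_gold ≈ 1.3718.
Gain: Δc = 1.3718 − 0.9975 ≈ 0.3743.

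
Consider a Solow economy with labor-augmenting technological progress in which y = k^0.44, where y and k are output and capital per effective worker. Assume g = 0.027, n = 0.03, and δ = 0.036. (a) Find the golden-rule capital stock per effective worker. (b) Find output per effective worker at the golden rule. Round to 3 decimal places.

The effective depreciation rate is n + g + δ = 0.03 + 0.027 + 0.036 = 0.093.
Golden rule sets MPK = n+g+δ: 0.44·k^(0.44−1) = 0.093, so k_gold = (0.44/0.093)^(1/0.56) ≈ 16.0436.
y_gold = 16.0436^0.44 ≈ 3.3910.

(a) k_gold ≈ 16.044; (b) y_gold ≈ 3.391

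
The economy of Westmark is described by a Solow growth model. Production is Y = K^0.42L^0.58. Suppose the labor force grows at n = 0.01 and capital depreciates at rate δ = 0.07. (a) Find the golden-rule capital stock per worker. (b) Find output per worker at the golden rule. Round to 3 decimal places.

Capital per worker breaks even when investment replaces (n + δ)·k; here n + δ = 0.08.
At the golden rule the marginal product of capital equals n+δ: 0.42·k^(0.42−1) = 0.08. Solving, k_gold = (0.42/0.08)^(1/0.58) ≈ 17.4443.
y_gold = 17.4443^0.42 ≈ 3.3227.

(a) k_gold ≈ 17.444; (b) y_gold ≈ 3.323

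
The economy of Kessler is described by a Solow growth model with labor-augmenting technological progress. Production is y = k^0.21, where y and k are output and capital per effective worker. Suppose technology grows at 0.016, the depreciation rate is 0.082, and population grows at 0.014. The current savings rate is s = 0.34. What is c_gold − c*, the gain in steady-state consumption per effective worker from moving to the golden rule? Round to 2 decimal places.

Capital per effective worker breaks even when investment replaces (n + g + δ)·k; here n + g + δ = 0.112.
Current steady state (s = 0.34): k* = (0.34/0.112)^(1/0.79) ≈ 4.0781, y* = 4.0781^0.21 ≈ 1.3434, c* = (1−0.34)·1.3434 ≈ 0.8866.
Golden rule sets MPK = n+g+δ: 0.21·k^(0.21−1) = 0.112, so k_gold = (0.21/0.112)^(1/0.79) ≈ 2.2160.
y_gold = 2.2160^0.21 ≈ 1.1819, c_gold = y_gold − 0.112·k_gold ≈ 0.9337.
Gain: Δc = 0.9337 − 0.8866 ≈ 0.0471.

Δc ≈ 0.05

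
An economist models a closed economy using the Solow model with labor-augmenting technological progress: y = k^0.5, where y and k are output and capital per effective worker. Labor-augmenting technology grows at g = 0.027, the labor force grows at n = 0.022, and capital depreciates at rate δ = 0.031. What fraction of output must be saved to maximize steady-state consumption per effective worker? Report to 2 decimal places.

s_gold = 0.50

Break-even investment rate: n + g + δ = 0.022 + 0.027 + 0.031 = 0.08.
At the golden rule MPK = n+g+δ, and in any Cobb-Douglas steady state s = (n+g+δ)·k/y = MPK·k/y = capital's share 0.5.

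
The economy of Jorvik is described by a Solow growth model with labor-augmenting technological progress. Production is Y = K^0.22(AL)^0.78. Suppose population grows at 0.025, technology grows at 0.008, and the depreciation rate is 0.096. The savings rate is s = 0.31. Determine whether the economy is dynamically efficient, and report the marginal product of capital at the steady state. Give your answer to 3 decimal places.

The effective depreciation rate is n + g + δ = 0.025 + 0.008 + 0.096 = 0.129.
Steady-state k*: s·k^0.22 = 0.129·k gives k* = (0.31/0.129)^(1/0.78) ≈ 3.0773.
MPK = 0.22·3.0773^(-0.78) ≈ 0.0915.
MPK < n+g+δ = 0.129, so the economy is dynamically inefficient (over-saving).

dynamically inefficient; MPK ≈ 0.092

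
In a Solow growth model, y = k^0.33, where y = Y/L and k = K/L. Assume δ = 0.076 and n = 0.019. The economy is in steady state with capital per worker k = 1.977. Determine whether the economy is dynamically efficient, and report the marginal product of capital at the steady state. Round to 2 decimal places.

n + δ = 0.019 + 0.076 = 0.095.
MPK = 0.33·k^(0.33−1) = 0.33·1.977^(-0.67) ≈ 0.2090.
MPK > 0.095, so the economy is dynamically efficient (under-saving).

dynamically efficient; MPK ≈ 0.21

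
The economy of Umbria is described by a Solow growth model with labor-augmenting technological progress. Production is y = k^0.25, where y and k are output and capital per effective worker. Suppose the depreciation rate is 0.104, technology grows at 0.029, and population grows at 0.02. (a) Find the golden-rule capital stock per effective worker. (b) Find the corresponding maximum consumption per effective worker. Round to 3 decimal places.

The effective depreciation rate is n + g + δ = 0.02 + 0.029 + 0.104 = 0.153.
Maximizing c = f(k) − (n+g+δ)·k gives f'(k) = n+g+δ, i.e. 0.25·k^(0.25−1) = 0.153, so k_gold = (0.25/0.153)^(1/0.75) ≈ 1.9246.
y_gold = 1.9246^0.25 ≈ 1.1778; c_gold = y_gold − 0.153·k_gold ≈ 0.8834.

(a) k_gold ≈ 1.925; (b) c_gold ≈ 0.883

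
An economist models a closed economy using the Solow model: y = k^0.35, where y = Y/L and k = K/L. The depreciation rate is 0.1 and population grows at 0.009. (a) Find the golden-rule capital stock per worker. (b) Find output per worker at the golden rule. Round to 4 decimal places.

Capital per worker breaks even when investment replaces (n + δ)·k; here n + δ = 0.109.
Maximizing c = f(k) − (n+δ)·k gives f'(k) = n+δ, i.e. 0.35·k^(0.35−1) = 0.109, so k_gold = (0.35/0.109)^(1/0.65) ≈ 6.0179.
y_gold = 6.0179^0.35 ≈ 1.8742.

(a) k_gold ≈ 6.0179; (b) y_gold ≈ 1.8742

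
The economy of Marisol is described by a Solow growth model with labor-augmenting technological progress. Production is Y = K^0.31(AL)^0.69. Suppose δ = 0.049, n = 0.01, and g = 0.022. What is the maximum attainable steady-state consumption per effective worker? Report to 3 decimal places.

c_gold ≈ 1.261

Break-even investment rate: n + g + δ = 0.01 + 0.022 + 0.049 = 0.081.
Golden rule sets MPK = n+g+δ: 0.31·k^(0.31−1) = 0.081, so k_gold = (0.31/0.081)^(1/0.69) ≈ 6.9944.
y_gold = 6.9944^0.31 ≈ 1.8276.
c_gold = y_gold − (n+g+δ)·k_gold = 1.8276 − 0.081·6.9944 ≈ 1.2610.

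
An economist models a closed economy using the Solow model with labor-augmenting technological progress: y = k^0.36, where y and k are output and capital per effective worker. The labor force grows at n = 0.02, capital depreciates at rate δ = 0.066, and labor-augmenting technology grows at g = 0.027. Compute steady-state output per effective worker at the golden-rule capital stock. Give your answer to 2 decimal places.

n + g + δ = 0.02 + 0.027 + 0.066 = 0.113.
Golden rule sets MPK = n+g+δ: 0.36·k^(0.36−1) = 0.113, so k_gold = (0.36/0.113)^(1/0.64) ≈ 6.1135.
Output: y_gold = k_gold^0.36 = 6.1135^0.36 ≈ 1.9189.

y_gold ≈ 1.92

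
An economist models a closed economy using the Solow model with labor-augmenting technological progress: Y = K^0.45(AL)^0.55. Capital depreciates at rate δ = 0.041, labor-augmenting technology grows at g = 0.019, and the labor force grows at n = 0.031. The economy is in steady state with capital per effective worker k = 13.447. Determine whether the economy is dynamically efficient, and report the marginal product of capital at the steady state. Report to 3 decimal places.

n + g + δ = 0.031 + 0.019 + 0.041 = 0.091.
MPK = 0.45·k^(0.45−1) = 0.45·13.447^(-0.55) ≈ 0.1078.
MPK > 0.091, so the economy is dynamically efficient (under-saving).

dynamically efficient; MPK ≈ 0.108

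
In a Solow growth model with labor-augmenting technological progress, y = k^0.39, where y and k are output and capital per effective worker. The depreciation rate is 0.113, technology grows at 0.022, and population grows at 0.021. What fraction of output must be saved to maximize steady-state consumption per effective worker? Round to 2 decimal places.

s_gold = 0.39

n + g + δ = 0.021 + 0.022 + 0.113 = 0.156.
At the golden rule MPK = n+g+δ, and in any Cobb-Douglas steady state s = (n+g+δ)·k/y = MPK·k/y = capital's share 0.39.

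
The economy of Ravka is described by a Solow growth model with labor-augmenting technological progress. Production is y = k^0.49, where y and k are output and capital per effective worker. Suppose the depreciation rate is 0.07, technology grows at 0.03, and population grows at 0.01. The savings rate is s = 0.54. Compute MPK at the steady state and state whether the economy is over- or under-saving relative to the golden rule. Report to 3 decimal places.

Capital per effective worker breaks even when investment replaces (n + g + δ)·k; here n + g + δ = 0.11.
Steady-state k*: s·k^0.49 = 0.11·k gives k* = (0.54/0.11)^(1/0.51) ≈ 22.6414.
MPK = 0.49·22.6414^(-0.51) ≈ 0.0998.
MPK < n+g+δ = 0.11, so the economy is dynamically inefficient (over-saving).

over-saving; MPK ≈ 0.100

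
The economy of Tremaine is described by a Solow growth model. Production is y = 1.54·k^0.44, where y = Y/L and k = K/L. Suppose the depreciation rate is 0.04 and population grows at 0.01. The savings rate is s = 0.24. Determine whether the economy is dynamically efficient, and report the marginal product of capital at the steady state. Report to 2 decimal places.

The effective depreciation rate is n + δ = 0.01 + 0.04 = 0.05.
Steady-state k*: s·A·k^0.44 = 0.05·k gives k* = (0.24·1.54/0.05)^(1/0.56) ≈ 35.5927.
MPK = 0.44·1.54·35.5927^(-0.56) ≈ 0.0917.
MPK > n+δ = 0.05, so the economy is dynamically efficient (under-saving).

dynamically efficient; MPK ≈ 0.09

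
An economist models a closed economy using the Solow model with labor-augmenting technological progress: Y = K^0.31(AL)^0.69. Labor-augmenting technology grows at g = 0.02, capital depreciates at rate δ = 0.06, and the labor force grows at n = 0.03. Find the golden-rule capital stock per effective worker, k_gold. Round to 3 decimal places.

k_gold ≈ 4.489

Capital per effective worker breaks even when investment replaces (n + g + δ)·k; here n + g + δ = 0.11.
At the golden rule the marginal product of capital equals n+g+δ: 0.31·k^(0.31−1) = 0.11. Solving, k_gold = (0.31/0.11)^(1/0.69) ≈ 4.4888.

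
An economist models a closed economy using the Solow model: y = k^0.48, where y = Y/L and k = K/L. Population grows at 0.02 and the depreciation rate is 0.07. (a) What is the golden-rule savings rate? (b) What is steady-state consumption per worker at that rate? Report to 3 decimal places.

The effective depreciation rate is n + δ = 0.02 + 0.07 = 0.09.
For Cobb-Douglas, s_gold equals capital's share: s_gold = 0.48.
Maximizing c = f(k) − (n+δ)·k gives f'(k) = n+δ, i.e. 0.48·k^(0.48−1) = 0.09, so k_gold = (0.48/0.09)^(1/0.52) ≈ 25.0077.
y_gold = 25.0077^0.48 ≈ 4.6890; c_gold = (1−0.48)·y_gold ≈ 2.4383.

(a) s_gold = 0.480; (b) c_gold ≈ 2.438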